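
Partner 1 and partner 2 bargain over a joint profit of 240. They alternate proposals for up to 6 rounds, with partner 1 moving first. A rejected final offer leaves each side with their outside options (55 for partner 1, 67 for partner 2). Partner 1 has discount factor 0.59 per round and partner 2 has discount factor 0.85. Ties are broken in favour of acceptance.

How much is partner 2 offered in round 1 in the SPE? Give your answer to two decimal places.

Solve by backward induction from round 6.
Round 6 (partner 2 proposes): partner 1 gets 55 if talks fail, so partner 2 offers 55 and keeps 185.
Round 5 (partner 1 proposes): partner 2 can get 185 next round, worth 0.85 × 185 = 157.25 now; partner 1 offers that and keeps 82.75.
Round 4 (partner 2 proposes): partner 1 can get 82.75 next round, worth 0.59 × 82.75 = 48.8225 now. Partner 2 offers 48.8225 and keeps 240 − 48.8225 = 191.1775.
Round 3 (partner 1 proposes): partner 2 can get 191.1775 next round, worth 0.85 × 191.1775 = 162.500875 now, so partner 1 offers 162.500875, keeping 77.499125.
Round 2 (partner 2 proposes): partner 1 can get 77.499125 next round, worth 0.59 × 77.499125 = 45.72448375 now, so partner 2 offers 45.72448375, keeping 194.27551625.
Round 1 (partner 1 proposes): partner 2 can get 194.27551625 next round, worth 0.85 × 194.27551625 = 165.1341888125 now. Partner 1 offers 165.1341888125 and keeps 240 − 165.1341888125 = 74.8658111875.

165.13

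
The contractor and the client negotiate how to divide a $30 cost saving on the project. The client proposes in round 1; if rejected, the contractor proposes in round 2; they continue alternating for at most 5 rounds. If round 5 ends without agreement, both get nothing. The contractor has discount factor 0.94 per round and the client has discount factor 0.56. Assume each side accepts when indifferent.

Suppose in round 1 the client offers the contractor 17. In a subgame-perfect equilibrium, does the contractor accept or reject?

Round 5 (the client proposes): rejection yields 0 for the contractor; the client offers 0 and keeps 30.
Round 4 (the contractor proposes): the client can get 30 next round, worth 0.56 × 30 = 16.8 now, so the contractor offers 16.8, keeping 13.2.
Round 3 (the client proposes): the contractor can get 13.2 next round, worth 0.94 × 13.2 = 12.408 now. The client offers 12.408 and keeps 30 − 12.408 = 17.592.
Round 2 (the contractor proposes): the client can get 17.592 next round, worth 0.56 × 17.592 = 9.85152 now, so the contractor offers 9.85152, keeping 20.14848.
So by rejecting in round 1, the contractor gets 20.14848 next round, worth 0.94 × 20.14848 = 18.9395712 now.
Offer 17 < 18.9395712, so the contractor rejects.

Reject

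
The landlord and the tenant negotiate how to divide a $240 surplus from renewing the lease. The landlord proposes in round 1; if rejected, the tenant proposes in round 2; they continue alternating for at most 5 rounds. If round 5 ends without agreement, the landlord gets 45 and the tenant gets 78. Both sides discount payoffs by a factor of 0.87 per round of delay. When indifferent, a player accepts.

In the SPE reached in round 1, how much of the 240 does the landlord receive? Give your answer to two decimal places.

Round 5 (the landlord proposes): the tenant gets 78 if talks fail, so the landlord offers 78 and keeps 162.
Round 4 (the tenant proposes): the landlord can get 162 next round, worth 0.87 × 162 = 140.94 now, so the tenant offers 140.94, keeping 99.06.
Round 3 (the landlord proposes): the tenant can get 99.06 next round, worth 0.87 × 99.06 = 86.1822 now, so the landlord offers 86.1822, keeping 153.8178.
Round 2 (the tenant proposes): the landlord can get 153.8178 next round, worth 0.87 × 153.8178 = 133.821486 now; the tenant offers that and keeps 106.178514.
Round 1 (the landlord proposes): the tenant can get 106.178514 next round, worth 0.87 × 106.178514 = 92.37530718 now; the landlord offers that and keeps 147.62469282.

147.62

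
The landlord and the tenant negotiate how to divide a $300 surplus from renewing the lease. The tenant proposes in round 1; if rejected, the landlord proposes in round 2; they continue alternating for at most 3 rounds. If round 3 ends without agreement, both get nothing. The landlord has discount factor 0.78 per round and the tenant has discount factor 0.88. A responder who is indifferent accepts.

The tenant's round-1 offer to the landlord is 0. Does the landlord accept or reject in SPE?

Reject

Round 3 (the tenant proposes): the landlord will accept anything ≥ 0, so the tenant offers 0 and keeps 300.
Round 2 (the landlord proposes): the tenant can get 300 next round, worth 0.88 × 300 = 264 now, so the landlord offers 264, keeping 36.
So by rejecting in round 1, the landlord gets 36 next round, worth 0.78 × 36 = 28.08 now.
Offer 0 < 28.08, so the landlord rejects.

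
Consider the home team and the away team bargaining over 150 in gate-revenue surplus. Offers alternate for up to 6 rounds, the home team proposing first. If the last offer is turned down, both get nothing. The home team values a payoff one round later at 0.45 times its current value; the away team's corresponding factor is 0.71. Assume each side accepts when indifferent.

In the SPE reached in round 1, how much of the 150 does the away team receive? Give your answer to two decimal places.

88.16

Work backward from the last round.
Round 6 (the away team proposes): the home team will accept anything ≥ 0, so the away team offers 0 and keeps 150.
Round 5 (the home team proposes): the away team can get 150 next round, worth 0.71 × 150 = 106.5 now, so the home team offers 106.5, keeping 43.5.
Round 4 (the away team proposes): the home team can get 43.5 next round, worth 0.45 × 43.5 = 19.575 now, so the away team offers 19.575, keeping 130.425.
Round 3 (the home team proposes): the away team can get 130.425 next round, worth 0.71 × 130.425 = 92.60175 now. The home team offers 92.60175 and keeps 150 − 92.60175 = 57.39825.
Round 2 (the away team proposes): the home team can get 57.39825 next round, worth 0.45 × 57.39825 = 25.8292125 now; the away team offers that and keeps 124.1707875.
Round 1 (the home team proposes): the away team can get 124.1707875 next round, worth 0.71 × 124.1707875 = 88.161259125 now, so the home team offers 88.161259125, keeping 61.838740875.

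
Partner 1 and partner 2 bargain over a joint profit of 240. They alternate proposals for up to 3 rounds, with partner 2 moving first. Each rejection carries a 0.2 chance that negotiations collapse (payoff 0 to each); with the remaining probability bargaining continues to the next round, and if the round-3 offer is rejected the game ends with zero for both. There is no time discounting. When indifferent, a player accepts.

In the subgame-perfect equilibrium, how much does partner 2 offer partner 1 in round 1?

By backward induction:
Round 3 (partner 2 proposes): partner 1 will accept anything ≥ 0, so partner 2 offers 0 and keeps 240.
Round 2 (partner 1 proposes): rejecting gives partner 2 an expected 0.8 × 240 = 192; partner 1 offers that and keeps 48.
Round 1 (partner 2 proposes): rejecting gives partner 1 an expected 0.8 × 48 = 38.4; partner 2 offers that and keeps 201.6.

38.4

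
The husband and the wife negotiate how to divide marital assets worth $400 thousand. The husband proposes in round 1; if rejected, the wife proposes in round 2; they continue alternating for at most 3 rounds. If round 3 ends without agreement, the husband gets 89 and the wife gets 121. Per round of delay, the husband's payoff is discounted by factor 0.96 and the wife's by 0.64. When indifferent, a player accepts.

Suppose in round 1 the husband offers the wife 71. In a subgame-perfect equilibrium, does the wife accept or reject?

Reject

Work out the wife's continuation value if the offer is rejected.
Round 3 (the husband proposes): the wife gets 121 if talks fail, so the husband offers 121 and keeps 279.
Round 2 (the wife proposes): the husband can get 279 next round, worth 0.96 × 279 = 267.84 now; the wife offers that and keeps 132.16.
So by rejecting in round 1, the wife gets 132.16 next round, worth 0.64 × 132.16 = 84.5824 now.
Offer 71 < 84.5824, so the wife rejects.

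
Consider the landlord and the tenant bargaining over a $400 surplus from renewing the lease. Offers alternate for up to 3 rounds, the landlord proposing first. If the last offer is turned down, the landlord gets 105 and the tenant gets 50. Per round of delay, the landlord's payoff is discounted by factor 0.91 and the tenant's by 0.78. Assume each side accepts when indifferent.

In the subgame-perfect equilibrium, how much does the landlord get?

Round 3 (the landlord proposes): the tenant gets 50 if talks fail, so the landlord offers 50 and keeps 350.
Round 2 (the tenant proposes): the landlord can get 350 next round, worth 0.91 × 350 = 318.5 now. The tenant offers 318.5 and keeps 400 − 318.5 = 81.5.
Round 1 (the landlord proposes): the tenant can get 81.5 next round, worth 0.78 × 81.5 = 63.57 now, so the landlord offers 63.57, keeping 336.43.

336.43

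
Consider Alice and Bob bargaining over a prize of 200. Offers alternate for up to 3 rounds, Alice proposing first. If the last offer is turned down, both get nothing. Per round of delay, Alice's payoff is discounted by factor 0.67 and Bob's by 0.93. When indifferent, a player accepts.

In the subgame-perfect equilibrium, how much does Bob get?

Round 3 (Alice proposes): Bob will accept anything ≥ 0, so Alice offers 0 and keeps 200.
Round 2 (Bob proposes): Alice can get 200 next round, worth 0.67 × 200 = 134 now, so Bob offers 134, keeping 66.
Round 1 (Alice proposes): Bob can get 66 next round, worth 0.93 × 66 = 61.38 now, so Alice offers 61.38, keeping 138.62.

61.38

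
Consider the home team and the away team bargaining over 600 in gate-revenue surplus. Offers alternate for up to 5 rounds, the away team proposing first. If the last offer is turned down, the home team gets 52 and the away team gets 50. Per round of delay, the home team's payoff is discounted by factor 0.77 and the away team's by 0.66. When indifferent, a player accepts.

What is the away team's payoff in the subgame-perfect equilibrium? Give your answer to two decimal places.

349.66

Work backward from the last round.
Round 5 (the away team proposes): the home team gets 52 if talks fail, so the away team offers 52 and keeps 548.
Round 4 (the home team proposes): the away team can get 548 next round, worth 0.66 × 548 = 361.68 now, so the home team offers 361.68, keeping 238.32.
Round 3 (the away team proposes): the home team can get 238.32 next round, worth 0.77 × 238.32 = 183.5064 now; the away team offers that and keeps 416.4936.
Round 2 (the home team proposes): the away team can get 416.4936 next round, worth 0.66 × 416.4936 = 274.885776 now. The home team offers 274.885776 and keeps 600 − 274.885776 = 325.114224.
Round 1 (the away team proposes): the home team can get 325.114224 next round, worth 0.77 × 325.114224 = 250.33795248 now, so the away team offers 250.33795248, keeping 349.66204752.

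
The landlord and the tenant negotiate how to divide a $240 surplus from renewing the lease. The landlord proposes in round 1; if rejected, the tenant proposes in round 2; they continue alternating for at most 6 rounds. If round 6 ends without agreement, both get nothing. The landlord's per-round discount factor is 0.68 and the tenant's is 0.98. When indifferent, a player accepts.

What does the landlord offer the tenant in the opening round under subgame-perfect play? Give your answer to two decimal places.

Round 6 (the tenant proposes): rejection yields 0 for the landlord; the tenant offers 0 and keeps 240.
Round 5 (the landlord proposes): the tenant can get 240 next round, worth 0.98 × 240 = 235.2 now, so the landlord offers 235.2, keeping 4.8.
Round 4 (the tenant proposes): the landlord can get 4.8 next round, worth 0.68 × 4.8 = 3.264 now. The tenant offers 3.264 and keeps 240 − 3.264 = 236.736.
Round 3 (the landlord proposes): the tenant can get 236.736 next round, worth 0.98 × 236.736 = 232.00128 now; the landlord offers that and keeps 7.99872.
Round 2 (the tenant proposes): the landlord can get 7.99872 next round, worth 0.68 × 7.99872 = 5.4391296 now. The tenant offers 5.4391296 and keeps 240 − 5.4391296 = 234.5608704.
Round 1 (the landlord proposes): the tenant can get 234.5608704 next round, worth 0.98 × 234.5608704 = 229.869652992 now; the landlord offers that and keeps 10.130347008.

229.87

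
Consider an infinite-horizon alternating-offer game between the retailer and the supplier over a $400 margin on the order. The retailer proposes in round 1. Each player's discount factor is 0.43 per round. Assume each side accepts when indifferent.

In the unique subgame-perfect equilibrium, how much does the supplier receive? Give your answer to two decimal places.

120.28

Let x be the retailer's share when the retailer proposes and y be the supplier's share when the supplier proposes.
The supplier accepts iff offered ≥ 0.43·y, so x = 400 − 0.43y. Symmetrically y = 400 − 0.43x.
Substituting: x = 400 − 0.43(400 − 0.43x), giving x(1 − 0.43·0.43) = 400(1 − 0.43).
So x = 400 × 0.57 / 0.8151 ≈ 279.7203, and the supplier receives 400 − x ≈ 120.2797.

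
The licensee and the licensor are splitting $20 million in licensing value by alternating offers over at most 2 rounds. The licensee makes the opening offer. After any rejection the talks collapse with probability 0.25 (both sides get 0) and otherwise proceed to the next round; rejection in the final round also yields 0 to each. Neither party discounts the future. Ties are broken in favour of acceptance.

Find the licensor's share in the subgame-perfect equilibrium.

15

Round 2 (the licensor proposes): the licensee will accept anything ≥ 0, so the licensor offers 0 and keeps 20.
Round 1 (the licensee proposes): rejecting gives the licensor an expected 0.75 × 20 = 15. The licensee offers 15 and keeps 20 − 15 = 5.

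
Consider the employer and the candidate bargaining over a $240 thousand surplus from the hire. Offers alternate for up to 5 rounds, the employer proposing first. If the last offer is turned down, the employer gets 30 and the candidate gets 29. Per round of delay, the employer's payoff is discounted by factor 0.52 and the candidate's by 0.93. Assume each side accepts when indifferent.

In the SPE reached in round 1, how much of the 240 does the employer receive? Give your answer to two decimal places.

74.27

Work backward from the last round.
Round 5 (the employer proposes): the candidate gets 29 if talks fail, so the employer offers 29 and keeps 211.
Round 4 (the candidate proposes): the employer can get 211 next round, worth 0.52 × 211 = 109.72 now; the candidate offers that and keeps 130.28.
Round 3 (the employer proposes): the candidate can get 130.28 next round, worth 0.93 × 130.28 = 121.1604 now; the employer offers that and keeps 118.8396.
Round 2 (the candidate proposes): the employer can get 118.8396 next round, worth 0.52 × 118.8396 = 61.796592 now, so the candidate offers 61.796592, keeping 178.203408.
Round 1 (the employer proposes): the candidate can get 178.203408 next round, worth 0.93 × 178.203408 = 165.72916944 now; the employer offers that and keeps 74.27083056.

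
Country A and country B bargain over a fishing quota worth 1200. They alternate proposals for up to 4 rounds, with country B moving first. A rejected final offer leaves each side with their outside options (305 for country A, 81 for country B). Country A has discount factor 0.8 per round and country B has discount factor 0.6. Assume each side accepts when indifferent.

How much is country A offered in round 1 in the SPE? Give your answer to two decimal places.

Work backward from the last round.
Round 4 (country A proposes): country B gets 81 if talks fail, so country A offers 81 and keeps 1119.
Round 3 (country B proposes): country A can get 1119 next round, worth 0.8 × 1119 = 895.2 now. Country B offers 895.2 and keeps 1200 − 895.2 = 304.8.
Round 2 (country A proposes): country B can get 304.8 next round, worth 0.6 × 304.8 = 182.88 now, so country A offers 182.88, keeping 1017.12.
Round 1 (country B proposes): country A can get 1017.12 next round, worth 0.8 × 1017.12 = 813.696 now; country B offers that and keeps 386.304.

813.70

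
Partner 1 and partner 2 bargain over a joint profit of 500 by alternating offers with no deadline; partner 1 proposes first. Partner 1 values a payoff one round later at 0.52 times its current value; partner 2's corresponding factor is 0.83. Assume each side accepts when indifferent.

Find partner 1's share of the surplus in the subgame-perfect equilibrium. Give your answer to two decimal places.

In a stationary SPE each proposer offers the other exactly their discounted continuation value.
If partner 1 keeps x when proposing and partner 2 keeps y when proposing, then x = 500 − 0.83y and y = 500 − 0.52x.
Solving: x = 500(1 − 0.83) / (1 − 0.52·0.83) = 85 / 0.5684 ≈ 149.5426.
Partner 2 gets 500 − 149.5426 ≈ 350.4574.

149.54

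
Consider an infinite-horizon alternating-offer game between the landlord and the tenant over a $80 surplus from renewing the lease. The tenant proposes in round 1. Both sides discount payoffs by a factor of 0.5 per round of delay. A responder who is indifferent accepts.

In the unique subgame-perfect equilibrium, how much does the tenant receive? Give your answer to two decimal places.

When the tenant proposes, the landlord accepts any offer worth at least 0.5 times what the landlord would get by proposing next round; and vice versa.
This gives x = 80 − 0.5y and y = 80 − 0.5x, where x and y are each side's share when it proposes.
Hence (1 − 0.5·0.5)x = 80(1 − 0.5), i.e. 0.75·x = 40.
x ≈ 53.3333; the landlord's share is 80 − x ≈ 26.6667.

53.33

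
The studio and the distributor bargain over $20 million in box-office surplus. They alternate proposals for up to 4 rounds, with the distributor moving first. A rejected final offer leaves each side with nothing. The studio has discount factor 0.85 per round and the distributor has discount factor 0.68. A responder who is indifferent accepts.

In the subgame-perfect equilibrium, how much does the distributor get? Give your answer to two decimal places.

By backward induction:
Round 4 (the studio proposes): the distributor will accept anything ≥ 0, so the studio offers 0 and keeps 20.
Round 3 (the distributor proposes): the studio can get 20 next round, worth 0.85 × 20 = 17 now. The distributor offers 17 and keeps 20 − 17 = 3.
Round 2 (the studio proposes): the distributor can get 3 next round, worth 0.68 × 3 = 2.04 now. The studio offers 2.04 and keeps 20 − 2.04 = 17.96.
Round 1 (the distributor proposes): the studio can get 17.96 next round, worth 0.85 × 17.96 = 15.266 now; the distributor offers that and keeps 4.734.

4.73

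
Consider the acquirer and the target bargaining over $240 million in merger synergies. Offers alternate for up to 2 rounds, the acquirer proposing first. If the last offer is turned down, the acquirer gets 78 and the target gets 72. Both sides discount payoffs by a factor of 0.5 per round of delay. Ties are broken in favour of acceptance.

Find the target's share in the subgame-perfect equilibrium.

Round 2 (the target proposes): the acquirer gets 78 if talks fail, so the target offers 78 and keeps 162.
Round 1 (the acquirer proposes): the target can get 162 next round, worth 0.5 × 162 = 81 now, so the acquirer offers 81, keeping 159.

81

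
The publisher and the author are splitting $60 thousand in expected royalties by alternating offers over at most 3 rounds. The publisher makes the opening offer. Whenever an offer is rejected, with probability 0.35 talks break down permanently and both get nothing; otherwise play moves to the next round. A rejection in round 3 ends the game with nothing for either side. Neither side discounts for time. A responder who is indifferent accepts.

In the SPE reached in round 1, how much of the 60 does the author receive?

Round 3 (the publisher proposes): the author will accept anything ≥ 0, so the publisher offers 0 and keeps 60.
Round 2 (the author proposes): rejecting gives the publisher an expected 0.65 × 60 = 39; the author offers that and keeps 21.
Round 1 (the publisher proposes): rejecting gives the author an expected 0.65 × 21 = 13.65. The publisher offers 13.65 and keeps 60 − 13.65 = 46.35.

13.65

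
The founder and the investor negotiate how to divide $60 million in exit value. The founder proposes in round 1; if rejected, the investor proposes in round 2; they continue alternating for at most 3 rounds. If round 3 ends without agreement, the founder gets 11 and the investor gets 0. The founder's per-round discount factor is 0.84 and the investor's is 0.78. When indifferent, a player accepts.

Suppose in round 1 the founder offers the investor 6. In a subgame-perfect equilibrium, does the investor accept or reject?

Reject

Work out the investor's continuation value if the offer is rejected.
Round 3 (the founder proposes): rejection yields 0 for the investor; the founder offers 0 and keeps 60.
Round 2 (the investor proposes): the founder can get 60 next round, worth 0.84 × 60 = 50.4 now, so the investor offers 50.4, keeping 9.6.
So by rejecting in round 1, the investor gets 9.6 next round, worth 0.78 × 9.6 = 7.488 now.
Offer 6 < 7.488, so the investor rejects.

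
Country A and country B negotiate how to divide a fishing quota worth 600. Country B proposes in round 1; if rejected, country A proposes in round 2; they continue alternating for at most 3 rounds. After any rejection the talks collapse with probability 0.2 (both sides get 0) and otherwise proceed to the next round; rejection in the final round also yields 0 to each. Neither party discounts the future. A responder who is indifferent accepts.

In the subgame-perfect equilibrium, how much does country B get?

By backward induction:
Round 3 (country B proposes): country A will accept anything ≥ 0, so country B offers 0 and keeps 600.
Round 2 (country A proposes): rejecting gives country B an expected 0.8 × 600 = 480, so country A offers 480, keeping 120.
Round 1 (country B proposes): rejecting gives country A an expected 0.8 × 120 = 96; country B offers that and keeps 504.

504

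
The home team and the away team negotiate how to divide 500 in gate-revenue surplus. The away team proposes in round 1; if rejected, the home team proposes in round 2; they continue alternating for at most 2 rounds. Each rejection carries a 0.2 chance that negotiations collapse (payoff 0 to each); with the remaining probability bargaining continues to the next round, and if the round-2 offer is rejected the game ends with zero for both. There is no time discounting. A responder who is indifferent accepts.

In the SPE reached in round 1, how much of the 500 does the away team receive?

Round 2 (the home team proposes): the away team will accept anything ≥ 0, so the home team offers 0 and keeps 500.
Round 1 (the away team proposes): rejecting gives the home team an expected 0.8 × 500 = 400. The away team offers 400 and keeps 500 − 400 = 100.

100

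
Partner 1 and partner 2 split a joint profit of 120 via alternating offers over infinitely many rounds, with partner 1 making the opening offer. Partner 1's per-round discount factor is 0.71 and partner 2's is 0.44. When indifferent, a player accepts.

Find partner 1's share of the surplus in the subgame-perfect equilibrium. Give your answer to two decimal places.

In a stationary SPE each proposer offers the other exactly their discounted continuation value.
If partner 1 keeps x when proposing and partner 2 keeps y when proposing, then x = 120 − 0.44y and y = 120 − 0.71x.
Solving: x = 120(1 − 0.44) / (1 − 0.71·0.44) = 67.2 / 0.6876 ≈ 97.7312.
Partner 2 gets 120 − 97.7312 ≈ 22.2688.

97.73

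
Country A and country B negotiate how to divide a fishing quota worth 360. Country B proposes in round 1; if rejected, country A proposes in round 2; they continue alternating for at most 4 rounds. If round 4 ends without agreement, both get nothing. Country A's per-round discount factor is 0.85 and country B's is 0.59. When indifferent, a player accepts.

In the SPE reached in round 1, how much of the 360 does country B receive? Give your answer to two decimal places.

81.08

Round 4 (country A proposes): rejection yields 0 for country B; country A offers 0 and keeps 360.
Round 3 (country B proposes): country A can get 360 next round, worth 0.85 × 360 = 306 now. Country B offers 306 and keeps 360 − 306 = 54.
Round 2 (country A proposes): country B can get 54 next round, worth 0.59 × 54 = 31.86 now; country A offers that and keeps 328.14.
Round 1 (country B proposes): country A can get 328.14 next round, worth 0.85 × 328.14 = 278.919 now, so country B offers 278.919, keeping 81.081.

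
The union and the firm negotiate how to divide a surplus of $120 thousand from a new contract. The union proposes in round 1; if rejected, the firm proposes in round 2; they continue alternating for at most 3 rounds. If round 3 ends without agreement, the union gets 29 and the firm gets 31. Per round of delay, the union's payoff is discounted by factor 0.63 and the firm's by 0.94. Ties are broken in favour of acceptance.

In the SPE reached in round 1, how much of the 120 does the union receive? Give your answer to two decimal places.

59.91

Round 3 (the union proposes): the firm gets 31 if talks fail, so the union offers 31 and keeps 89.
Round 2 (the firm proposes): the union can get 89 next round, worth 0.63 × 89 = 56.07 now. The firm offers 56.07 and keeps 120 − 56.07 = 63.93.
Round 1 (the union proposes): the firm can get 63.93 next round, worth 0.94 × 63.93 = 60.0942 now; the union offers that and keeps 59.9058.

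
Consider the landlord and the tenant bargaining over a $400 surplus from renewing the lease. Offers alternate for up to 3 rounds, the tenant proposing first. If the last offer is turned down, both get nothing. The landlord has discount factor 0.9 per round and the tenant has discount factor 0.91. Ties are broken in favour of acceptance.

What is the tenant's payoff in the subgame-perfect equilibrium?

Round 3 (the tenant proposes): rejection yields 0 for the landlord; the tenant offers 0 and keeps 400.
Round 2 (the landlord proposes): the tenant can get 400 next round, worth 0.91 × 400 = 364 now; the landlord offers that and keeps 36.
Round 1 (the tenant proposes): the landlord can get 36 next round, worth 0.9 × 36 = 32.4 now; the tenant offers that and keeps 367.6.

367.6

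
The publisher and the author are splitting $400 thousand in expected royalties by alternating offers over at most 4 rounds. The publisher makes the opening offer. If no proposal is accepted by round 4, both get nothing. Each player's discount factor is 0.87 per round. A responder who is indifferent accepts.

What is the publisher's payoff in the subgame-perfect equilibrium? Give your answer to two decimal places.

Round 4 (the author proposes): rejection yields 0 for the publisher; the author offers 0 and keeps 400.
Round 3 (the publisher proposes): the author can get 400 next round, worth 0.87 × 400 = 348 now, so the publisher offers 348, keeping 52.
Round 2 (the author proposes): the publisher can get 52 next round, worth 0.87 × 52 = 45.24 now, so the author offers 45.24, keeping 354.76.
Round 1 (the publisher proposes): the author can get 354.76 next round, worth 0.87 × 354.76 = 308.6412 now, so the publisher offers 308.6412, keeping 91.3588.

91.36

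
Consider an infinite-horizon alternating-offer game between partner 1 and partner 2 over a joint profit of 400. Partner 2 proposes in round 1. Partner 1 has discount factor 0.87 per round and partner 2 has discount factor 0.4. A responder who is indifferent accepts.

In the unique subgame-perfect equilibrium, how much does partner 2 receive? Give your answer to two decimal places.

Let x be partner 2's share when partner 2 proposes and y be partner 1's share when partner 1 proposes.
Partner 1 accepts iff offered ≥ 0.87·y, so x = 400 − 0.87y. Symmetrically y = 400 − 0.4x.
Substituting: x = 400 − 0.87(400 − 0.4x), giving x(1 − 0.4·0.87) = 400(1 − 0.87).
So x = 400 × 0.13 / 0.652 ≈ 79.7546, and partner 1 receives 400 − x ≈ 320.2454.

79.75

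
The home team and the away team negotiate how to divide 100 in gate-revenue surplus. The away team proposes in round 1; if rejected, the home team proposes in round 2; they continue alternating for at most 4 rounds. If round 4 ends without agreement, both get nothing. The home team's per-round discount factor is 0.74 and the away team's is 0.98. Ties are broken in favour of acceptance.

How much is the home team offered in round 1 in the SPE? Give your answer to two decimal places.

Work backward from the last round.
Round 4 (the home team proposes): the away team will accept anything ≥ 0, so the home team offers 0 and keeps 100.
Round 3 (the away team proposes): the home team can get 100 next round, worth 0.74 × 100 = 74 now, so the away team offers 74, keeping 26.
Round 2 (the home team proposes): the away team can get 26 next round, worth 0.98 × 26 = 25.48 now. The home team offers 25.48 and keeps 100 − 25.48 = 74.52.
Round 1 (the away team proposes): the home team can get 74.52 next round, worth 0.74 × 74.52 = 55.1448 now; the away team offers that and keeps 44.8552.

55.14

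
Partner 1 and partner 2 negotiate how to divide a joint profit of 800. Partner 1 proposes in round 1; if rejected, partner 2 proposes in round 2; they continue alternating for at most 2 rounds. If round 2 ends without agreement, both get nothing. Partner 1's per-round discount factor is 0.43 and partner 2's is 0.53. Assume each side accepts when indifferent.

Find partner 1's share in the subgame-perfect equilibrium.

376

Work backward from the last round.
Round 2 (partner 2 proposes): rejection yields 0 for partner 1; partner 2 offers 0 and keeps 800.
Round 1 (partner 1 proposes): partner 2 can get 800 next round, worth 0.53 × 800 = 424 now. Partner 1 offers 424 and keeps 800 − 424 = 376.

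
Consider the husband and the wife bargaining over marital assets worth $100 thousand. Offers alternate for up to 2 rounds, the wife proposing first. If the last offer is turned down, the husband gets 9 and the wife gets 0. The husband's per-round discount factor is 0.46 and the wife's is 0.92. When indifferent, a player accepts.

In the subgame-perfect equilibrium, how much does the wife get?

Solve by backward induction from round 2.
Round 2 (the husband proposes): rejection yields 0 for the wife; the husband offers 0 and keeps 100.
Round 1 (the wife proposes): the husband can get 100 next round, worth 0.46 × 100 = 46 now; the wife offers that and keeps 54.

54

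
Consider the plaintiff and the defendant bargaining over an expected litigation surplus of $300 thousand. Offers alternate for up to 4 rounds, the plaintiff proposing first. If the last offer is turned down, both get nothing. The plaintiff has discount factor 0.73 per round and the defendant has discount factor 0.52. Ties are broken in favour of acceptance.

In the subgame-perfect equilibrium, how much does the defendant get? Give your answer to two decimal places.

Round 4 (the defendant proposes): rejection yields 0 for the plaintiff; the defendant offers 0 and keeps 300.
Round 3 (the plaintiff proposes): the defendant can get 300 next round, worth 0.52 × 300 = 156 now, so the plaintiff offers 156, keeping 144.
Round 2 (the defendant proposes): the plaintiff can get 144 next round, worth 0.73 × 144 = 105.12 now, so the defendant offers 105.12, keeping 194.88.
Round 1 (the plaintiff proposes): the defendant can get 194.88 next round, worth 0.52 × 194.88 = 101.3376 now; the plaintiff offers that and keeps 198.6624.

101.34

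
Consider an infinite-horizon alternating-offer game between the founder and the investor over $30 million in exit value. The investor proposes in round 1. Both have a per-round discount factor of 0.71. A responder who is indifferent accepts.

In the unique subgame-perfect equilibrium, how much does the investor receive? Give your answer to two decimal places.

17.54

In a stationary SPE each proposer offers the other exactly their discounted continuation value.
If the investor keeps x when proposing and the founder keeps y when proposing, then x = 30 − 0.71y and y = 30 − 0.71x.
Solving: x = 30(1 − 0.71) / (1 − 0.71·0.71) = 8.7 / 0.4959 ≈ 17.5439.
The founder gets 30 − 17.5439 ≈ 12.4561.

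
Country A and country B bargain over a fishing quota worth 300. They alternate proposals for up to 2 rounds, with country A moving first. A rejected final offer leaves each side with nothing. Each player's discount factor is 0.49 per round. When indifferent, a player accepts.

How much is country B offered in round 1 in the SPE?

Solve by backward induction from round 2.
Round 2 (country B proposes): rejection yields 0 for country A; country B offers 0 and keeps 300.
Round 1 (country A proposes): country B can get 300 next round, worth 0.49 × 300 = 147 now; country A offers that and keeps 153.

147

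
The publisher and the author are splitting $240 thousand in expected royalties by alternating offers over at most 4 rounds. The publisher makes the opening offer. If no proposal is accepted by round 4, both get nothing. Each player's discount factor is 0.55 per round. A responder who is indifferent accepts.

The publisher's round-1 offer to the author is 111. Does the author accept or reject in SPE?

Accept

Round 4 (the author proposes): the publisher will accept anything ≥ 0, so the author offers 0 and keeps 240.
Round 3 (the publisher proposes): the author can get 240 next round, worth 0.55 × 240 = 132 now, so the publisher offers 132, keeping 108.
Round 2 (the author proposes): the publisher can get 108 next round, worth 0.55 × 108 = 59.4 now, so the author offers 59.4, keeping 180.6.
So by rejecting in round 1, the author gets 180.6 next round, worth 0.55 × 180.6 = 99.33 now.
Offer 111 ≥ 99.33, so the author accepts.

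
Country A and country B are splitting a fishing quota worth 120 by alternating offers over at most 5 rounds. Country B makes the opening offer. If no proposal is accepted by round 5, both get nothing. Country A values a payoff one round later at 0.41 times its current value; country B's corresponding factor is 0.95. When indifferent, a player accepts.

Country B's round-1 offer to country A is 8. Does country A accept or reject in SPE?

Accept

Round 5 (country B proposes): rejection yields 0 for country A; country B offers 0 and keeps 120.
Round 4 (country A proposes): country B can get 120 next round, worth 0.95 × 120 = 114 now; country A offers that and keeps 6.
Round 3 (country B proposes): country A can get 6 next round, worth 0.41 × 6 = 2.46 now. Country B offers 2.46 and keeps 120 − 2.46 = 117.54.
Round 2 (country A proposes): country B can get 117.54 next round, worth 0.95 × 117.54 = 111.663 now. Country A offers 111.663 and keeps 120 − 111.663 = 8.337.
So by rejecting in round 1, country A gets 8.337 next round, worth 0.41 × 8.337 = 3.41817 now.
Offer 8 ≥ 3.41817, so country A accepts.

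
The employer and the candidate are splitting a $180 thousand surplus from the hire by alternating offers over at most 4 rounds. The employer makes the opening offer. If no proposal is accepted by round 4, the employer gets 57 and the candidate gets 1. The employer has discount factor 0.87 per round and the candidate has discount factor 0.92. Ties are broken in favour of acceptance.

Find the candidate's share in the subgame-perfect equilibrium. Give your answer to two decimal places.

Work backward from the last round.
Round 4 (the candidate proposes): the employer gets 57 if talks fail, so the candidate offers 57 and keeps 123.
Round 3 (the employer proposes): the candidate can get 123 next round, worth 0.92 × 123 = 113.16 now. The employer offers 113.16 and keeps 180 − 113.16 = 66.84.
Round 2 (the candidate proposes): the employer can get 66.84 next round, worth 0.87 × 66.84 = 58.1508 now; the candidate offers that and keeps 121.8492.
Round 1 (the employer proposes): the candidate can get 121.8492 next round, worth 0.92 × 121.8492 = 112.101264 now, so the employer offers 112.101264, keeping 67.898736.

112.10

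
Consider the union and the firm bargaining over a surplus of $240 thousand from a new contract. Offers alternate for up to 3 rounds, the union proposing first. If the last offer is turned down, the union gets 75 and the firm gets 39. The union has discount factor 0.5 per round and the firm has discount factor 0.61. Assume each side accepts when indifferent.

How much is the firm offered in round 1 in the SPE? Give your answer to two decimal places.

85.10

Solve by backward induction from round 3.
Round 3 (the union proposes): the firm gets 39 if talks fail, so the union offers 39 and keeps 201.
Round 2 (the firm proposes): the union can get 201 next round, worth 0.5 × 201 = 100.5 now; the firm offers that and keeps 139.5.
Round 1 (the union proposes): the firm can get 139.5 next round, worth 0.61 × 139.5 = 85.095 now, so the union offers 85.095, keeping 154.905.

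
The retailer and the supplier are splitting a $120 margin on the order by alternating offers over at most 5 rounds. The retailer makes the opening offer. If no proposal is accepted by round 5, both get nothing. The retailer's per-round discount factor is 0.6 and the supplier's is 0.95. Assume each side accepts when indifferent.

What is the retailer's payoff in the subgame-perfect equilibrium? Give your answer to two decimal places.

48.41

Round 5 (the retailer proposes): the supplier will accept anything ≥ 0, so the retailer offers 0 and keeps 120.
Round 4 (the supplier proposes): the retailer can get 120 next round, worth 0.6 × 120 = 72 now, so the supplier offers 72, keeping 48.
Round 3 (the retailer proposes): the supplier can get 48 next round, worth 0.95 × 48 = 45.6 now, so the retailer offers 45.6, keeping 74.4.
Round 2 (the supplier proposes): the retailer can get 74.4 next round, worth 0.6 × 74.4 = 44.64 now; the supplier offers that and keeps 75.36.
Round 1 (the retailer proposes): the supplier can get 75.36 next round, worth 0.95 × 75.36 = 71.592 now. The retailer offers 71.592 and keeps 120 − 71.592 = 48.408.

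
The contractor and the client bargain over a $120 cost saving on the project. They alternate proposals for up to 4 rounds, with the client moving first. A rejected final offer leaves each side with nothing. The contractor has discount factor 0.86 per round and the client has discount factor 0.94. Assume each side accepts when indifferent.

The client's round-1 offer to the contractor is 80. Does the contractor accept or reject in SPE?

Round 4 (the contractor proposes): the client will accept anything ≥ 0, so the contractor offers 0 and keeps 120.
Round 3 (the client proposes): the contractor can get 120 next round, worth 0.86 × 120 = 103.2 now, so the client offers 103.2, keeping 16.8.
Round 2 (the contractor proposes): the client can get 16.8 next round, worth 0.94 × 16.8 = 15.792 now; the contractor offers that and keeps 104.208.
So by rejecting in round 1, the contractor gets 104.208 next round, worth 0.86 × 104.208 = 89.61888 now.
Offer 80 < 89.61888, so the contractor rejects.

Reject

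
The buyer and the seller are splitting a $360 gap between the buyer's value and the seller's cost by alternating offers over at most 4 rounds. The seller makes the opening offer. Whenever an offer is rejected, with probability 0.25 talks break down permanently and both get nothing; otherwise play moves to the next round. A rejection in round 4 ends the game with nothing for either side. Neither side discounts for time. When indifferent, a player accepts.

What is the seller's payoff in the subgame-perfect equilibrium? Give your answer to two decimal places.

140.63

Round 4 (the buyer proposes): rejection yields 0 for the seller; the buyer offers 0 and keeps 360.
Round 3 (the seller proposes): rejecting gives the buyer an expected 0.75 × 360 = 270. The seller offers 270 and keeps 360 − 270 = 90.
Round 2 (the buyer proposes): rejecting gives the seller an expected 0.75 × 90 = 67.5, so the buyer offers 67.5, keeping 292.5.
Round 1 (the seller proposes): rejecting gives the buyer an expected 0.75 × 292.5 = 219.375, so the seller offers 219.375, keeping 140.625.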